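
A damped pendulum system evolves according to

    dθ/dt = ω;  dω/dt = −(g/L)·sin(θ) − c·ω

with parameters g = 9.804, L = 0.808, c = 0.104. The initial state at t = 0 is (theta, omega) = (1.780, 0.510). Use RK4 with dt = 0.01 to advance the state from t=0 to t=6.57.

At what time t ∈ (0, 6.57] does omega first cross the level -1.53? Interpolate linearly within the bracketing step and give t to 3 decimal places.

t=0.000: state=(1.780, 0.510)
step 1 (dt=0.01): k1=(0.510, -11.922), k2=(0.450, -11.909), k3=(0.450, -11.910), k4=(0.391, -11.898); state += dt/6·(k1+2k2+2k3+k4)
t=0.010: state=(1.785, 0.391)
t=0.020: state=(1.788, 0.272)
t=0.030: state=(1.790, 0.153)
t=0.170: state=(1.695, -1.504)
next step: t=0.180: state=(1.680, -1.623) — omega has crossed -1.53
linear interpolation between t=0.170 (-1.50389) and t=0.180 (-1.62277) → t≈0.172

t = 0.172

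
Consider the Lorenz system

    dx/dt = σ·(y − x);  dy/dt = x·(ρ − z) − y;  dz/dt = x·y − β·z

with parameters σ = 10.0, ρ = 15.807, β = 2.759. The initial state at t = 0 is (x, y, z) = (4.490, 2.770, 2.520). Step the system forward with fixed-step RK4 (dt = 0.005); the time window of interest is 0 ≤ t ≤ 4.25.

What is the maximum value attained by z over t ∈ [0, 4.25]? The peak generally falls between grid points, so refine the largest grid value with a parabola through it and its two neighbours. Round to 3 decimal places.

t=0.000: state=(4.490, 2.770, 2.520)
step 1 (dt=0.005): k1=(-17.200, 56.889, 5.485), k2=(-15.348, 56.114, 5.960), k3=(-15.413, 56.172, 5.962), k4=(-13.621, 55.452, 6.428); state += dt/6·(k1+2k2+2k3+k4)
t=0.005: state=(4.413, 3.051, 2.550)
t=0.010: state=(4.353, 3.325, 2.584)
t=0.015: state=(4.310, 3.593, 2.623)
continuing one RK4 step at a time; state shown every 40 steps (Δt=0.2):
t=0.200: state=(9.010, 13.226, 10.039)
t=0.400: state=(8.954, 3.790, 23.090)
t=0.600: state=(1.485, 0.016, 13.981)
t=0.800: state=(0.574, 0.661, 8.087)
t=1.000: state=(1.327, 2.067, 4.845)
t=1.200: state=(4.401, 7.079, 4.768)
t=1.400: state=(11.107, 12.889, 17.664)
t=1.600: state=(5.447, 1.250, 19.532)
t=1.800: state=(1.342, 0.891, 11.530)
t=2.000: state=(1.726, 2.447, 6.989)
t=2.200: state=(4.706, 7.211, 6.383)
t=2.400: state=(10.482, 11.854, 17.406)
t=2.600: state=(5.756, 2.157, 19.080)
t=2.800: state=(2.138, 1.813, 11.772)
t=3.000: state=(3.075, 4.278, 7.899)
t=3.200: state=(7.223, 10.001, 10.472)
t=3.400: state=(9.338, 7.341, 20.297)
t=3.600: state=(4.026, 2.302, 15.620)
t=3.800: state=(3.122, 3.659, 10.354)
t=4.000: state=(5.759, 7.819, 9.877)
t=4.200: state=(9.217, 9.387, 17.524)
t=4.250: state=(8.965, 7.806, 18.950)
largest grid value and its neighbours: z(0.365)=23.57788, z(0.370)=23.58660, z(0.375)=23.56632
parabola through these three points peaks at t≈0.369 with z≈23.58717

max z = 23.587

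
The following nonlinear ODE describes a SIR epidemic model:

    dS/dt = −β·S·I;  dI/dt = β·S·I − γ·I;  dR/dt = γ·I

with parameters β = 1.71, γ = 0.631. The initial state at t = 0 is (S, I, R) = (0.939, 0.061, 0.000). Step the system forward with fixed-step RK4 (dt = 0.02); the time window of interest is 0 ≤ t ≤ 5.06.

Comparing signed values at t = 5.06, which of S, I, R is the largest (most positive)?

largest component: R

t=0.000: state=(0.939, 0.061, 0.000)
step 1 (dt=0.02): k1=(-0.098, 0.059, 0.038), k2=(-0.099, 0.060, 0.039), k3=(-0.099, 0.060, 0.039), k4=(-0.100, 0.060, 0.039); state += dt/6·(k1+2k2+2k3+k4)
t=0.020: state=(0.937, 0.062, 0.001)
t=0.040: state=(0.935, 0.063, 0.002)
t=0.060: state=(0.933, 0.065, 0.002)
continuing one RK4 step at a time; state shown every 10 steps (Δt=0.2):
t=0.200: state=(0.918, 0.074, 0.008)
t=0.400: state=(0.893, 0.089, 0.019)
t=0.600: state=(0.863, 0.106, 0.031)
t=0.800: state=(0.830, 0.124, 0.045)
t=1.000: state=(0.793, 0.145, 0.062)
t=1.200: state=(0.752, 0.166, 0.082)
t=1.400: state=(0.708, 0.188, 0.104)
t=1.600: state=(0.661, 0.209, 0.129)
t=1.800: state=(0.613, 0.230, 0.157)
t=2.000: state=(0.565, 0.247, 0.187)
t=2.200: state=(0.518, 0.263, 0.220)
t=2.400: state=(0.473, 0.274, 0.253)
t=2.600: state=(0.430, 0.282, 0.289)
t=2.800: state=(0.390, 0.286, 0.324)
t=3.000: state=(0.353, 0.286, 0.361)
t=3.200: state=(0.321, 0.283, 0.396)
t=3.400: state=(0.291, 0.277, 0.432)
t=3.600: state=(0.265, 0.268, 0.466)
t=3.800: state=(0.243, 0.258, 0.499)
t=4.000: state=(0.223, 0.246, 0.531)
t=4.200: state=(0.205, 0.233, 0.562)
t=4.400: state=(0.190, 0.220, 0.590)
t=4.600: state=(0.176, 0.207, 0.617)
t=4.800: state=(0.165, 0.193, 0.642)
t=5.000: state=(0.155, 0.180, 0.666)
t=5.060: state=(0.152, 0.176, 0.673)
compare at T: S=0.152, I=0.176, R=0.673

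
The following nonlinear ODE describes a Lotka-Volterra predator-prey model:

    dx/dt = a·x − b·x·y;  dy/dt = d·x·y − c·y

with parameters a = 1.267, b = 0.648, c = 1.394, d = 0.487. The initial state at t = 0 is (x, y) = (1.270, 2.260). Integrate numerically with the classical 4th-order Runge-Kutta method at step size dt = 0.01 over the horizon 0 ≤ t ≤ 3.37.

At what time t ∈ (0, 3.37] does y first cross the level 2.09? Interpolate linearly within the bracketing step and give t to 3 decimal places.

t = 0.100

t=0.000: state=(1.270, 2.260)
step 1 (dt=0.01): k1=(-0.251, -1.753), k2=(-0.243, -1.747), k3=(-0.243, -1.747), k4=(-0.236, -1.742); state += dt/6·(k1+2k2+2k3+k4)
t=0.010: state=(1.268, 2.243)
t=0.020: state=(1.265, 2.225)
t=0.030: state=(1.263, 2.208)
t=0.100: state=(1.252, 2.090)
next step: t=0.110: state=(1.251, 2.074) — y has crossed 2.09
linear interpolation between t=0.100 (2.09033) and t=0.110 (2.07399) → t≈0.100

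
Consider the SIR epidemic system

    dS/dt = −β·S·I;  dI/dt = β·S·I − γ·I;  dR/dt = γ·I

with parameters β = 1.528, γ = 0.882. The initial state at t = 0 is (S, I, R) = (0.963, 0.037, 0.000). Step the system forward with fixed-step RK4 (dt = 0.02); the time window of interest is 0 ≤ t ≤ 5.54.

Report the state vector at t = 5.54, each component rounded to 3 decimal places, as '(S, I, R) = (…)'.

t=0.000: state=(0.963, 0.037, 0.000)
step 1 (dt=0.02): k1=(-0.054, 0.022, 0.033), k2=(-0.055, 0.022, 0.033), k3=(-0.055, 0.022, 0.033), k4=(-0.055, 0.022, 0.033); state += dt/6·(k1+2k2+2k3+k4)
t=0.020: state=(0.962, 0.037, 0.001)
t=0.040: state=(0.961, 0.038, 0.001)
t=0.060: state=(0.960, 0.038, 0.002)
continuing one RK4 step at a time; state shown every 10 steps (Δt=0.2):
t=0.200: state=(0.952, 0.042, 0.007)
t=0.400: state=(0.939, 0.047, 0.015)
t=0.600: state=(0.925, 0.052, 0.023)
t=0.800: state=(0.910, 0.058, 0.033)
t=1.000: state=(0.893, 0.063, 0.044)
t=1.200: state=(0.875, 0.070, 0.055)
t=1.400: state=(0.856, 0.076, 0.068)
t=1.600: state=(0.835, 0.083, 0.082)
t=1.800: state=(0.813, 0.089, 0.097)
t=2.000: state=(0.791, 0.095, 0.114)
t=2.200: state=(0.767, 0.102, 0.131)
t=2.400: state=(0.743, 0.107, 0.150)
t=2.600: state=(0.719, 0.112, 0.169)
t=2.800: state=(0.694, 0.117, 0.189)
t=3.000: state=(0.669, 0.121, 0.210)
t=3.200: state=(0.645, 0.124, 0.232)
t=3.400: state=(0.621, 0.126, 0.254)
t=3.600: state=(0.597, 0.127, 0.276)
t=3.800: state=(0.574, 0.127, 0.298)
t=4.000: state=(0.552, 0.127, 0.321)
t=4.200: state=(0.531, 0.125, 0.343)
t=4.400: state=(0.512, 0.123, 0.365)
t=4.600: state=(0.493, 0.121, 0.387)
t=4.800: state=(0.475, 0.117, 0.408)
t=5.000: state=(0.459, 0.113, 0.428)
t=5.200: state=(0.444, 0.109, 0.447)
t=5.400: state=(0.429, 0.104, 0.466)
t=5.540: state=(0.420, 0.101, 0.479)

(S, I, R) = (0.420, 0.101, 0.479)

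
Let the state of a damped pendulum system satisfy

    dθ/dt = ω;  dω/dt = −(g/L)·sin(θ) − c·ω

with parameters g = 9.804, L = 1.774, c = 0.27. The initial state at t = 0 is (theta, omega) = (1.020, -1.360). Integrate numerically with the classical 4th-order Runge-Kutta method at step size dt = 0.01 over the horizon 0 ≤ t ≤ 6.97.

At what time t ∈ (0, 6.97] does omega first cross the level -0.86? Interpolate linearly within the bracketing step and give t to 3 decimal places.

t=0.000: state=(1.020, -1.360)
step 1 (dt=0.01): k1=(-1.360, -4.342), k2=(-1.382, -4.316), k3=(-1.382, -4.316), k4=(-1.403, -4.290); state += dt/6·(k1+2k2+2k3+k4)
t=0.010: state=(1.006, -1.403)
t=0.020: state=(0.992, -1.446)
t=0.030: state=(0.977, -1.488)
continuing one RK4 step at a time; state shown every 25 steps (Δt=0.25):
t=0.250: state=(0.561, -2.227)
t=0.500: state=(-0.037, -2.424)
t=0.750: state=(-0.584, -1.843)
t=0.980: state=(-0.902, -0.883)
next step: t=0.990: state=(-0.911, -0.838) — omega has crossed -0.86
linear interpolation between t=0.980 (-0.88335) and t=0.990 (-0.83751) → t≈0.985

t = 0.985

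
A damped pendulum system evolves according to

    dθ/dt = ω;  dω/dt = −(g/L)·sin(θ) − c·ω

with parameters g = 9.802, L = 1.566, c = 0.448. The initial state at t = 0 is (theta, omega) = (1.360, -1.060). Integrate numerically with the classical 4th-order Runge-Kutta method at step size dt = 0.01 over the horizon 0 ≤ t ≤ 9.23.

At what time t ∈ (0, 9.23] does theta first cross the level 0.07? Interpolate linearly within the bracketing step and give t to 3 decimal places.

t = 0.568

t=0.000: state=(1.360, -1.060)
step 1 (dt=0.01): k1=(-1.060, -5.646), k2=(-1.088, -5.626), k3=(-1.088, -5.626), k4=(-1.116, -5.606); state += dt/6·(k1+2k2+2k3+k4)
t=0.010: state=(1.349, -1.116)
t=0.020: state=(1.338, -1.172)
t=0.030: state=(1.326, -1.228)
continuing one RK4 step at a time; state shown every 50 steps (Δt=0.5):
t=0.500: state=(0.265, -2.881)
t=0.560: state=(0.092, -2.870)
next step: t=0.570: state=(0.064, -2.862) — theta has crossed 0.07
linear interpolation between t=0.560 (0.09221) and t=0.570 (0.06355) → t≈0.568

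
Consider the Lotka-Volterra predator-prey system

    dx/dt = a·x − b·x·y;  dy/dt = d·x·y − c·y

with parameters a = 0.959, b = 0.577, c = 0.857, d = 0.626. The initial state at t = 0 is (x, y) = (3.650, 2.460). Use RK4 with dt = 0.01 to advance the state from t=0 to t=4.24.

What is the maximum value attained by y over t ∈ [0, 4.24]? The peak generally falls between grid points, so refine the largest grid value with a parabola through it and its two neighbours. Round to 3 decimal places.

max y = 4.471

t=0.000: state=(3.650, 2.460)
step 1 (dt=0.01): k1=(-1.681, 3.513), k2=(-1.714, 3.525), k3=(-1.714, 3.525), k4=(-1.747, 3.536); state += dt/6·(k1+2k2+2k3+k4)
t=0.010: state=(3.633, 2.495)
t=0.020: state=(3.615, 2.531)
t=0.030: state=(3.597, 2.566)
continuing one RK4 step at a time; state shown every 20 steps (Δt=0.2):
t=0.200: state=(3.193, 3.188)
t=0.400: state=(2.572, 3.857)
t=0.600: state=(1.940, 4.307)
t=0.800: state=(1.413, 4.470)
t=1.000: state=(1.025, 4.380)
t=1.200: state=(0.759, 4.122)
t=1.400: state=(0.583, 3.774)
t=1.600: state=(0.467, 3.394)
t=1.800: state=(0.391, 3.016)
t=2.000: state=(0.341, 2.659)
t=2.200: state=(0.310, 2.333)
t=2.400: state=(0.292, 2.041)
t=2.600: state=(0.284, 1.783)
t=2.800: state=(0.284, 1.556)
t=3.000: state=(0.290, 1.359)
t=3.200: state=(0.304, 1.188)
t=3.400: state=(0.324, 1.041)
t=3.600: state=(0.350, 0.915)
t=3.800: state=(0.384, 0.807)
t=4.000: state=(0.427, 0.715)
t=4.200: state=(0.478, 0.637)
t=4.240: state=(0.490, 0.623)
largest grid value and its neighbours: y(0.810)=4.47101, y(0.820)=4.47127, y(0.830)=4.47092
parabola through these three points peaks at t≈0.819 with y≈4.47128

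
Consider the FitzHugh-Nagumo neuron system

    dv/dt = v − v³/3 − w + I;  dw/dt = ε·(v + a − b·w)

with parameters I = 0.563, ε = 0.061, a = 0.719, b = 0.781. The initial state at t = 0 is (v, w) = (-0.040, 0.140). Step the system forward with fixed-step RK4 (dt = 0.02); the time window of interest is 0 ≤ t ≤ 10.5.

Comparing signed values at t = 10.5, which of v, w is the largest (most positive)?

largest component: v

t=0.000: state=(-0.040, 0.140)
step 1 (dt=0.02): k1=(0.383, 0.035), k2=(0.386, 0.035), k3=(0.387, 0.035), k4=(0.390, 0.035); state += dt/6·(k1+2k2+2k3+k4)
t=0.020: state=(-0.032, 0.141)
t=0.040: state=(-0.024, 0.141)
t=0.060: state=(-0.016, 0.142)
continuing one RK4 step at a time; state shown every 25 steps (Δt=0.5):
t=0.500: state=(0.202, 0.161)
t=1.000: state=(0.574, 0.190)
t=1.500: state=(1.059, 0.232)
t=2.000: state=(1.489, 0.287)
t=2.500: state=(1.712, 0.350)
t=3.000: state=(1.779, 0.417)
t=3.500: state=(1.782, 0.482)
t=4.000: state=(1.763, 0.546)
t=4.500: state=(1.737, 0.608)
t=5.000: state=(1.709, 0.667)
t=5.500: state=(1.679, 0.724)
t=6.000: state=(1.649, 0.779)
t=6.500: state=(1.618, 0.831)
t=7.000: state=(1.587, 0.882)
t=7.500: state=(1.555, 0.930)
t=8.000: state=(1.522, 0.976)
t=8.500: state=(1.488, 1.020)
t=9.000: state=(1.454, 1.062)
t=9.500: state=(1.419, 1.102)
t=10.000: state=(1.382, 1.140)
t=10.500: state=(1.344, 1.176)
compare at T: v=1.344, w=1.176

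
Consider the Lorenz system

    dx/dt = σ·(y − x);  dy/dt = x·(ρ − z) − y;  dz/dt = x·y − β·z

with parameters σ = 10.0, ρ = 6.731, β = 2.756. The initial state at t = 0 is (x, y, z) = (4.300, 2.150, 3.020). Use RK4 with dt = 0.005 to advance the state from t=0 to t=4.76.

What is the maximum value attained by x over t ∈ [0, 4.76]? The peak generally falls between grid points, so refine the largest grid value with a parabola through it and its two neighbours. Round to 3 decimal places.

t=0.000: state=(4.300, 2.150, 3.020)
step 1 (dt=0.005): k1=(-21.500, 13.807, 0.922), k2=(-20.617, 13.564, 0.947), k3=(-20.645, 13.572, 0.949), k4=(-19.789, 13.336, 0.972); state += dt/6·(k1+2k2+2k3+k4)
t=0.005: state=(4.197, 2.218, 3.025)
t=0.010: state=(4.102, 2.283, 3.030)
t=0.015: state=(4.015, 2.347, 3.035)
continuing one RK4 step at a time; state shown every 40 steps (Δt=0.2):
t=0.200: state=(3.571, 4.024, 3.492)
t=0.400: state=(4.676, 5.160, 5.060)
t=0.600: state=(5.014, 4.823, 6.827)
t=0.800: state=(4.194, 3.700, 6.921)
t=1.000: state=(3.439, 3.219, 5.927)
t=1.200: state=(3.322, 3.405, 5.092)
t=1.400: state=(3.677, 3.921, 4.908)
t=1.600: state=(4.161, 4.365, 5.374)
t=1.800: state=(4.369, 4.360, 6.016)
t=2.000: state=(4.167, 4.006, 6.219)
t=2.200: state=(3.857, 3.736, 5.940)
t=2.400: state=(3.734, 3.734, 5.576)
t=2.600: state=(3.831, 3.915, 5.432)
t=2.800: state=(4.012, 4.095, 5.560)
t=3.000: state=(4.114, 4.127, 5.793)
t=3.200: state=(4.070, 4.021, 5.908)
t=3.400: state=(3.958, 3.907, 5.842)
t=3.600: state=(3.892, 3.880, 5.704)
t=3.800: state=(3.910, 3.936, 5.627)
t=4.000: state=(3.974, 4.007, 5.654)
t=4.200: state=(4.021, 4.032, 5.736)
t=4.400: state=(4.016, 4.002, 5.791)
t=4.600: state=(3.978, 3.958, 5.781)
t=4.760: state=(3.952, 3.940, 5.743)
largest grid value and its neighbours: x(0.545)=5.06410, x(0.550)=5.06414, x(0.555)=5.06324
parabola through these three points peaks at t≈0.548 with x≈5.06424

max x = 5.064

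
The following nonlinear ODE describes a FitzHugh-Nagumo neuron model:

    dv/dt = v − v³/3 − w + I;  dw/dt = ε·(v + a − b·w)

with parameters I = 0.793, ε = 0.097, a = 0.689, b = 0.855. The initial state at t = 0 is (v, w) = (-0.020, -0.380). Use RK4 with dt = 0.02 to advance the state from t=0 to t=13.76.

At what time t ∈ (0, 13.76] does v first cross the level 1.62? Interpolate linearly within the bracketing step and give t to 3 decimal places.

t = 1.077

t=0.000: state=(-0.020, -0.380)
step 1 (dt=0.02): k1=(1.153, 0.096), k2=(1.164, 0.097), k3=(1.164, 0.097), k4=(1.174, 0.099); state += dt/6·(k1+2k2+2k3+k4)
t=0.020: state=(0.003, -0.378)
t=0.040: state=(0.027, -0.376)
t=0.060: state=(0.051, -0.374)
continuing one RK4 step at a time; state shown every 25 steps (Δt=0.5):
t=0.500: state=(0.697, -0.317)
t=1.000: state=(1.522, -0.218)
t=1.060: state=(1.600, -0.203)
next step: t=1.080: state=(1.624, -0.199) — v has crossed 1.62
linear interpolation between t=1.060 (1.59951) and t=1.080 (1.62372) → t≈1.077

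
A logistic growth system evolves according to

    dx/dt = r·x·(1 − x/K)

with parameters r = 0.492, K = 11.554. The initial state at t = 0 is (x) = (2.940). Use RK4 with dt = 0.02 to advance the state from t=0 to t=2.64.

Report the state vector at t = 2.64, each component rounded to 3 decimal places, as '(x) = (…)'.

(x) = (6.421)

t=0.000: state=(2.940)
step 1 (dt=0.02): k1=(1.078), k2=(1.081), k3=(1.081), k4=(1.084); state += dt/6·(k1+2k2+2k3+k4)
t=0.020: state=(2.962)
t=0.040: state=(2.983)
t=0.060: state=(3.005)
continuing one RK4 step at a time; state shown every 5 steps (Δt=0.1):
t=0.100: state=(3.049)
t=0.200: state=(3.161)
t=0.300: state=(3.275)
t=0.400: state=(3.392)
t=0.500: state=(3.511)
t=0.600: state=(3.632)
t=0.700: state=(3.756)
t=0.800: state=(3.882)
t=0.900: state=(4.009)
t=1.000: state=(4.139)
t=1.100: state=(4.271)
t=1.200: state=(4.404)
t=1.300: state=(4.539)
t=1.400: state=(4.675)
t=1.500: state=(4.813)
t=1.600: state=(4.951)
t=1.700: state=(5.091)
t=1.800: state=(5.232)
t=1.900: state=(5.373)
t=2.000: state=(5.514)
t=2.100: state=(5.656)
t=2.200: state=(5.798)
t=2.300: state=(5.941)
t=2.400: state=(6.082)
t=2.500: state=(6.224)
t=2.600: state=(6.365)
t=2.640: state=(6.421)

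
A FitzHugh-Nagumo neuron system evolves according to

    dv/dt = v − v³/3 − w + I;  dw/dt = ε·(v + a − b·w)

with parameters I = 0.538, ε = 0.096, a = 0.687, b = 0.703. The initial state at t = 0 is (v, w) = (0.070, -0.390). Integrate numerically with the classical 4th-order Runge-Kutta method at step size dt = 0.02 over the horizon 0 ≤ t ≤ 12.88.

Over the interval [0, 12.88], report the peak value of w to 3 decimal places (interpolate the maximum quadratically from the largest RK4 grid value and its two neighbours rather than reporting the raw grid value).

t=0.000: state=(0.070, -0.390)
step 1 (dt=0.02): k1=(0.998, 0.099), k2=(1.007, 0.100), k3=(1.007, 0.100), k4=(1.016, 0.101); state += dt/6·(k1+2k2+2k3+k4)
t=0.020: state=(0.090, -0.388)
t=0.040: state=(0.111, -0.386)
t=0.060: state=(0.132, -0.384)
continuing one RK4 step at a time; state shown every 25 steps (Δt=0.5):
t=0.500: state=(0.685, -0.328)
t=1.000: state=(1.405, -0.235)
t=1.500: state=(1.826, -0.116)
t=2.000: state=(1.933, 0.009)
t=2.500: state=(1.927, 0.133)
t=3.000: state=(1.892, 0.251)
t=3.500: state=(1.850, 0.363)
t=4.000: state=(1.806, 0.470)
t=4.500: state=(1.761, 0.571)
t=5.000: state=(1.714, 0.667)
t=5.500: state=(1.667, 0.757)
t=6.000: state=(1.618, 0.842)
t=6.500: state=(1.569, 0.921)
t=7.000: state=(1.517, 0.996)
t=7.500: state=(1.464, 1.066)
t=8.000: state=(1.408, 1.131)
t=8.500: state=(1.349, 1.190)
t=9.000: state=(1.286, 1.246)
t=9.500: state=(1.218, 1.296)
t=10.000: state=(1.143, 1.341)
t=10.500: state=(1.059, 1.381)
t=11.000: state=(0.962, 1.415)
t=11.500: state=(0.844, 1.443)
t=12.000: state=(0.695, 1.464)
t=12.500: state=(0.491, 1.476)
t=12.880: state=(0.273, 1.478)
largest grid value and its neighbours: w(12.740)=1.47821, w(12.760)=1.47821, w(12.780)=1.47820
parabola through these three points peaks at t≈12.755 with w≈1.47822

max w = 1.478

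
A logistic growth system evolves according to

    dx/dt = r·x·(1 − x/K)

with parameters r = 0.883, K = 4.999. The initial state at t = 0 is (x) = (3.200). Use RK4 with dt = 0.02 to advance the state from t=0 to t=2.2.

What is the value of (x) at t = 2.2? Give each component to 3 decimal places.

(x) = (4.626)

t=0.000: state=(3.200)
step 1 (dt=0.02): k1=(1.017), k2=(1.014), k3=(1.014), k4=(1.012); state += dt/6·(k1+2k2+2k3+k4)
t=0.020: state=(3.220)
t=0.040: state=(3.240)
t=0.060: state=(3.261)
continuing one RK4 step at a time; state shown every 5 steps (Δt=0.1):
t=0.100: state=(3.300)
t=0.200: state=(3.398)
t=0.300: state=(3.492)
t=0.400: state=(3.584)
t=0.500: state=(3.672)
t=0.600: state=(3.756)
t=0.700: state=(3.837)
t=0.800: state=(3.913)
t=0.900: state=(3.987)
t=1.000: state=(4.056)
t=1.100: state=(4.122)
t=1.200: state=(4.184)
t=1.300: state=(4.242)
t=1.400: state=(4.297)
t=1.500: state=(4.349)
t=1.600: state=(4.397)
t=1.700: state=(4.442)
t=1.800: state=(4.485)
t=1.900: state=(4.524)
t=2.000: state=(4.561)
t=2.100: state=(4.595)
t=2.200: state=(4.626)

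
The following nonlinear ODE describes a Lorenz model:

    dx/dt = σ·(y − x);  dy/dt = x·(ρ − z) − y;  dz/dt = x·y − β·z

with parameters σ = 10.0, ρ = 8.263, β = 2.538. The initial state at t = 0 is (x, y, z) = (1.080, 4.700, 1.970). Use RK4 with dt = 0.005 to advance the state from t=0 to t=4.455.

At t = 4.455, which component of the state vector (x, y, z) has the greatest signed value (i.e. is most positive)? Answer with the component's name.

largest component: z

t=0.000: state=(1.080, 4.700, 1.970)
step 1 (dt=0.005): k1=(36.200, 2.096, 0.076), k2=(35.347, 2.660, 0.507), k3=(35.383, 2.644, 0.496), k4=(34.563, 3.193, 0.918); state += dt/6·(k1+2k2+2k3+k4)
t=0.005: state=(1.257, 4.713, 1.973)
t=0.010: state=(1.426, 4.732, 1.979)
t=0.015: state=(1.588, 4.755, 1.990)
continuing one RK4 step at a time; state shown every 40 steps (Δt=0.2):
t=0.200: state=(5.498, 7.150, 4.773)
t=0.400: state=(6.872, 6.197, 10.404)
t=0.600: state=(4.073, 2.651, 9.862)
t=0.800: state=(2.380, 2.061, 6.957)
t=1.000: state=(2.409, 2.691, 5.031)
t=1.200: state=(3.393, 4.075, 4.573)
t=1.400: state=(4.917, 5.637, 6.071)
t=1.600: state=(5.592, 5.426, 8.542)
t=1.800: state=(4.529, 3.842, 8.805)
t=2.000: state=(3.504, 3.230, 7.393)
t=2.200: state=(3.422, 3.585, 6.237)
t=2.400: state=(4.017, 4.406, 6.094)
t=2.600: state=(4.743, 5.008, 7.003)
t=2.800: state=(4.864, 4.714, 7.982)
t=3.000: state=(4.337, 4.038, 7.938)
t=3.200: state=(3.903, 3.797, 7.242)
t=3.400: state=(3.925, 4.040, 6.731)
t=3.600: state=(4.263, 4.455, 6.795)
t=3.800: state=(4.558, 4.633, 7.286)
t=4.000: state=(4.522, 4.422, 7.641)
t=4.200: state=(4.263, 4.134, 7.527)
t=4.400: state=(4.097, 4.070, 7.188)
t=4.455: state=(4.091, 4.096, 7.109)
compare at T: x=4.091, y=4.096, z=7.109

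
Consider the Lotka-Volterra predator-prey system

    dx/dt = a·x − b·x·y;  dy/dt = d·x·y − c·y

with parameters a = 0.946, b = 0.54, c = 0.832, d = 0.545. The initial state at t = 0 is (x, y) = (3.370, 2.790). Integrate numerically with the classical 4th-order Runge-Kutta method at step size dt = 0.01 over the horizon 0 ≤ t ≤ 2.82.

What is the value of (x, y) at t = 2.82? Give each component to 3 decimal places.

(x, y) = (0.426, 1.592)

t=0.000: state=(3.370, 2.790)
step 1 (dt=0.01): k1=(-1.889, 2.803), k2=(-1.909, 2.803), k3=(-1.909, 2.802), k4=(-1.929, 2.802); state += dt/6·(k1+2k2+2k3+k4)
t=0.010: state=(3.351, 2.818)
t=0.020: state=(3.331, 2.846)
t=0.030: state=(3.312, 2.874)
continuing one RK4 step at a time; state shown every 10 steps (Δt=0.1):
t=0.100: state=(3.162, 3.068)
t=0.200: state=(2.924, 3.333)
t=0.300: state=(2.667, 3.572)
t=0.400: state=(2.404, 3.773)
t=0.500: state=(2.146, 3.930)
t=0.600: state=(1.902, 4.038)
t=0.700: state=(1.678, 4.096)
t=0.800: state=(1.478, 4.107)
t=0.900: state=(1.302, 4.076)
t=1.000: state=(1.150, 4.009)
t=1.100: state=(1.021, 3.914)
t=1.200: state=(0.911, 3.796)
t=1.300: state=(0.819, 3.661)
t=1.400: state=(0.742, 3.515)
t=1.500: state=(0.677, 3.362)
t=1.600: state=(0.623, 3.205)
t=1.700: state=(0.579, 3.047)
t=1.800: state=(0.542, 2.890)
t=1.900: state=(0.512, 2.737)
t=2.000: state=(0.487, 2.588)
t=2.100: state=(0.467, 2.444)
t=2.200: state=(0.452, 2.306)
t=2.300: state=(0.440, 2.174)
t=2.400: state=(0.432, 2.049)
t=2.500: state=(0.426, 1.930)
t=2.600: state=(0.424, 1.817)
t=2.700: state=(0.423, 1.711)
t=2.800: state=(0.425, 1.611)
t=2.820: state=(0.426, 1.592)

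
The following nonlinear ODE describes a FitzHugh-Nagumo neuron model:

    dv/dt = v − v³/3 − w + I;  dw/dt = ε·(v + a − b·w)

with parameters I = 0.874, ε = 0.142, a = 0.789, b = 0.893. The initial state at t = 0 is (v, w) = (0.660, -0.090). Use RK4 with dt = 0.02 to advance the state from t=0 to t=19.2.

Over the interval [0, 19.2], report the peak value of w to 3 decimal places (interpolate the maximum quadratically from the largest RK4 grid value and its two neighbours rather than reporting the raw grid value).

t=0.000: state=(0.660, -0.090)
step 1 (dt=0.02): k1=(1.528, 0.217), k2=(1.534, 0.219), k3=(1.534, 0.219), k4=(1.540, 0.221); state += dt/6·(k1+2k2+2k3+k4)
t=0.020: state=(0.691, -0.086)
t=0.040: state=(0.722, -0.081)
t=0.060: state=(0.753, -0.077)
continuing one RK4 step at a time; state shown every 50 steps (Δt=1):
t=1.000: state=(1.841, 0.209)
t=2.000: state=(1.910, 0.544)
t=3.000: state=(1.805, 0.833)
t=4.000: state=(1.690, 1.072)
t=5.000: state=(1.573, 1.267)
t=6.000: state=(1.455, 1.423)
t=7.000: state=(1.332, 1.544)
t=8.000: state=(1.201, 1.634)
t=9.000: state=(1.055, 1.695)
t=10.000: state=(0.878, 1.728)
t=11.000: state=(0.632, 1.729)
t=12.000: state=(0.200, 1.686)
t=13.000: state=(-0.754, 1.561)
t=14.000: state=(-1.746, 1.300)
t=15.000: state=(-1.827, 1.008)
t=16.000: state=(-1.728, 0.755)
t=17.000: state=(-1.615, 0.548)
t=18.000: state=(-1.499, 0.380)
t=19.000: state=(-1.380, 0.248)
t=19.200: state=(-1.355, 0.226)
largest grid value and its neighbours: w(10.520)=1.73272, w(10.540)=1.73273, w(10.560)=1.73272
parabola through these three points peaks at t≈10.539 with w≈1.73273

max w = 1.733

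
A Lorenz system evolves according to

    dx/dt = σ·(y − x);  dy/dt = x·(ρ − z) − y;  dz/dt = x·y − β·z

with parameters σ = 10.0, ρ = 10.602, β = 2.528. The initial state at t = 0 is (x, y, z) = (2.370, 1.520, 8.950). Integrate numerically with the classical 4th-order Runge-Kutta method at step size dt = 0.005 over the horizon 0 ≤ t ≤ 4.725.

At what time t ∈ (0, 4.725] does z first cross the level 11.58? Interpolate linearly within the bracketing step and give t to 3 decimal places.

t=0.000: state=(2.370, 1.520, 8.950)
step 1 (dt=0.005): k1=(-8.500, 2.395, -19.023), k2=(-8.228, 2.466, -18.921), k3=(-8.233, 2.466, -18.920), k4=(-7.965, 2.535, -18.818); state += dt/6·(k1+2k2+2k3+k4)
t=0.005: state=(2.329, 1.532, 8.855)
t=0.010: state=(2.290, 1.545, 8.762)
t=0.015: state=(2.254, 1.559, 8.669)
continuing one RK4 step at a time; state shown every 40 steps (Δt=0.2):
t=0.200: state=(2.107, 2.462, 6.021)
t=0.400: state=(3.533, 4.613, 5.190)
t=0.600: state=(6.171, 7.457, 8.060)
t=0.730: state=(7.137, 7.134, 11.493)
next step: t=0.735: state=(7.135, 7.065, 11.600) — z has crossed 11.58
linear interpolation between t=0.730 (11.49281) and t=0.735 (11.60020) → t≈0.734

t = 0.734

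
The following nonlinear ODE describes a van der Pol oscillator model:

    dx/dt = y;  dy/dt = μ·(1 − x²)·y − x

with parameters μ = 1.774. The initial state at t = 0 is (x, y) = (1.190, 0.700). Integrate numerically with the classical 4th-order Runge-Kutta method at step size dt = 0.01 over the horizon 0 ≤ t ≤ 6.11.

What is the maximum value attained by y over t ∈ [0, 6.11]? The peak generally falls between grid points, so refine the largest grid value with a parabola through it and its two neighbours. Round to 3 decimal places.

t=0.000: state=(1.190, 0.700)
step 1 (dt=0.01): k1=(0.700, -1.707), k2=(0.691, -1.714), k3=(0.691, -1.714), k4=(0.683, -1.721); state += dt/6·(k1+2k2+2k3+k4)
t=0.010: state=(1.197, 0.683)
t=0.020: state=(1.204, 0.666)
t=0.030: state=(1.210, 0.648)
continuing one RK4 step at a time; state shown every 20 steps (Δt=0.2):
t=0.200: state=(1.295, 0.349)
t=0.400: state=(1.332, 0.037)
t=0.600: state=(1.314, -0.205)
t=0.800: state=(1.254, -0.393)
t=1.000: state=(1.159, -0.557)
t=1.200: state=(1.031, -0.731)
t=1.400: state=(0.863, -0.951)
t=1.600: state=(0.643, -1.270)
t=1.800: state=(0.343, -1.769)
t=2.000: state=(-0.082, -2.529)
t=2.200: state=(-0.673, -3.324)
t=2.400: state=(-1.340, -3.062)
t=2.600: state=(-1.805, -1.513)
t=2.800: state=(-1.977, -0.346)
t=3.000: state=(-1.991, 0.125)
t=3.200: state=(-1.946, 0.293)
t=3.400: state=(-1.880, 0.362)
t=3.600: state=(-1.803, 0.405)
t=3.800: state=(-1.718, 0.442)
t=4.000: state=(-1.626, 0.482)
t=4.200: state=(-1.525, 0.531)
t=4.400: state=(-1.413, 0.594)
t=4.600: state=(-1.286, 0.680)
t=4.800: state=(-1.139, 0.799)
t=5.000: state=(-0.962, 0.977)
t=5.200: state=(-0.741, 1.254)
t=5.400: state=(-0.449, 1.706)
t=5.600: state=(-0.041, 2.428)
t=5.800: state=(0.535, 3.313)
t=6.000: state=(1.230, 3.359)
t=6.110: state=(1.564, 2.636)
largest grid value and its neighbours: y(5.900)=3.54153, y(5.910)=3.54466, y(5.920)=3.54337
parabola through these three points peaks at t≈5.912 with y≈3.54476

max y = 3.545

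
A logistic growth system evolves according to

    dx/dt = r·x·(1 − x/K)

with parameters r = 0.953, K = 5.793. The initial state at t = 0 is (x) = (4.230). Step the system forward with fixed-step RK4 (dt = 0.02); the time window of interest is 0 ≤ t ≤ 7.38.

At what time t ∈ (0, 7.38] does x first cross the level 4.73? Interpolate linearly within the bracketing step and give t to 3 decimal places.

t=0.000: state=(4.230)
step 1 (dt=0.02): k1=(1.088), k2=(1.083), k3=(1.083), k4=(1.078); state += dt/6·(k1+2k2+2k3+k4)
t=0.020: state=(4.252)
t=0.040: state=(4.273)
t=0.060: state=(4.294)
continuing one RK4 step at a time; state shown every 25 steps (Δt=0.5):
t=0.500: state=(4.712)
t=0.520: state=(4.729)
next step: t=0.540: state=(4.745) — x has crossed 4.73
linear interpolation between t=0.520 (4.72855) and t=0.540 (4.74501) → t≈0.522

t = 0.522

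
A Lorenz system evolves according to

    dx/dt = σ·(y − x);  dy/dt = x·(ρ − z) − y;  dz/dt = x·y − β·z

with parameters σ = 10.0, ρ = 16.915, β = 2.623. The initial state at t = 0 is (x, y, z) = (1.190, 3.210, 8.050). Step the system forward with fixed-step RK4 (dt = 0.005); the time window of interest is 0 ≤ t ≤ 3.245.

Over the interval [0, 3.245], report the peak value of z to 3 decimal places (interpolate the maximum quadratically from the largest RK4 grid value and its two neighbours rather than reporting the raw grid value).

max z = 23.080

t=0.000: state=(1.190, 3.210, 8.050)
step 1 (dt=0.005): k1=(20.200, 7.339, -17.295), k2=(19.878, 7.822, -16.997), k3=(19.899, 7.813, -17.000), k4=(19.596, 8.292, -16.703); state += dt/6·(k1+2k2+2k3+k4)
t=0.005: state=(1.289, 3.249, 7.965)
t=0.010: state=(1.386, 3.293, 7.883)
t=0.015: state=(1.480, 3.341, 7.804)
continuing one RK4 step at a time; state shown every 40 steps (Δt=0.2):
t=0.200: state=(5.285, 8.147, 7.716)
t=0.400: state=(10.884, 11.235, 20.315)
t=0.600: state=(4.863, 1.519, 19.329)
t=0.800: state=(1.881, 1.754, 11.998)
t=1.000: state=(3.106, 4.473, 8.217)
t=1.200: state=(7.804, 10.893, 11.745)
t=1.400: state=(9.263, 6.399, 22.245)
t=1.600: state=(3.361, 1.778, 16.075)
t=1.800: state=(2.723, 3.349, 10.512)
t=2.000: state=(5.658, 8.016, 9.895)
t=2.200: state=(9.850, 10.052, 19.265)
t=2.400: state=(5.483, 2.863, 18.836)
t=2.600: state=(3.086, 3.121, 12.676)
t=2.800: state=(4.877, 6.600, 10.383)
t=3.000: state=(8.947, 10.325, 16.503)
t=3.200: state=(6.939, 4.416, 19.802)
t=3.245: state=(5.844, 3.560, 18.666)
largest grid value and its neighbours: z(0.475)=23.07722, z(0.480)=23.07804, z(0.485)=23.05827
parabola through these three points peaks at t≈0.478 with z≈23.08022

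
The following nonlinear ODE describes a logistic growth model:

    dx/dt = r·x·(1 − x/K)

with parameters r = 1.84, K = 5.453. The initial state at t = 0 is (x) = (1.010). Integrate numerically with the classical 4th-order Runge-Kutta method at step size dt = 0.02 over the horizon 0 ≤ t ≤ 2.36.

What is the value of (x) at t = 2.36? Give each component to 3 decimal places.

t=0.000: state=(1.010)
step 1 (dt=0.02): k1=(1.514), k2=(1.532), k3=(1.532), k4=(1.549); state += dt/6·(k1+2k2+2k3+k4)
t=0.020: state=(1.041)
t=0.040: state=(1.072)
t=0.060: state=(1.104)
continuing one RK4 step at a time; state shown every 5 steps (Δt=0.1):
t=0.100: state=(1.170)
t=0.200: state=(1.348)
t=0.300: state=(1.543)
t=0.400: state=(1.755)
t=0.500: state=(1.981)
t=0.600: state=(2.218)
t=0.700: state=(2.464)
t=0.800: state=(2.714)
t=0.900: state=(2.964)
t=1.000: state=(3.210)
t=1.100: state=(3.449)
t=1.200: state=(3.676)
t=1.300: state=(3.889)
t=1.400: state=(4.086)
t=1.500: state=(4.265)
t=1.600: state=(4.427)
t=1.700: state=(4.572)
t=1.800: state=(4.700)
t=1.900: state=(4.811)
t=2.000: state=(4.908)
t=2.100: state=(4.992)
t=2.200: state=(5.064)
t=2.300: state=(5.126)
t=2.360: state=(5.158)

(x) = (5.158)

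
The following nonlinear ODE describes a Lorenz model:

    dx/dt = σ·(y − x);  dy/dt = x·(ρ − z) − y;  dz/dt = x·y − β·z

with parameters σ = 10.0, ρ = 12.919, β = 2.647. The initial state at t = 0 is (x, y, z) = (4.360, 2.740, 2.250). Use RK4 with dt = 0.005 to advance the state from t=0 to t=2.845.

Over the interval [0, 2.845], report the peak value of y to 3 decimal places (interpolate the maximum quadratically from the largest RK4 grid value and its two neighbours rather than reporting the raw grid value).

max y = 11.432

t=0.000: state=(4.360, 2.740, 2.250)
step 1 (dt=0.005): k1=(-16.200, 43.777, 5.991), k2=(-14.701, 43.171, 6.313), k3=(-14.753, 43.209, 6.315), k4=(-13.302, 42.638, 6.631); state += dt/6·(k1+2k2+2k3+k4)
t=0.005: state=(4.286, 2.956, 2.282)
t=0.010: state=(4.227, 3.167, 2.316)
t=0.015: state=(4.180, 3.373, 2.354)
continuing one RK4 step at a time; state shown every 20 steps (Δt=0.1):
t=0.100: state=(4.784, 6.619, 3.557)
t=0.200: state=(7.338, 10.309, 7.351)
t=0.300: state=(9.769, 11.018, 14.224)
t=0.400: state=(8.985, 6.291, 18.469)
t=0.500: state=(5.583, 2.163, 16.734)
t=0.600: state=(2.912, 1.068, 13.368)
t=0.700: state=(1.757, 1.169, 10.467)
t=0.800: state=(1.533, 1.605, 8.224)
t=0.900: state=(1.826, 2.329, 6.596)
t=1.000: state=(2.553, 3.525, 5.621)
t=1.100: state=(3.823, 5.413, 5.568)
t=1.200: state=(5.734, 7.916, 7.114)
t=1.300: state=(7.884, 9.730, 10.948)
t=1.400: state=(8.766, 8.430, 15.410)
t=1.500: state=(7.276, 4.953, 16.612)
t=1.600: state=(4.905, 2.792, 14.717)
t=1.700: state=(3.331, 2.308, 12.156)
t=1.800: state=(2.773, 2.623, 9.961)
t=1.900: state=(2.940, 3.396, 8.384)
t=2.000: state=(3.658, 4.633, 7.590)
t=2.100: state=(4.877, 6.321, 7.891)
t=2.200: state=(6.430, 7.985, 9.683)
t=2.300: state=(7.663, 8.385, 12.681)
t=2.400: state=(7.613, 6.782, 14.978)
t=2.500: state=(6.272, 4.644, 14.963)
t=2.600: state=(4.761, 3.501, 13.386)
t=2.700: state=(3.870, 3.353, 11.523)
t=2.800: state=(3.688, 3.815, 10.005)
t=2.845: state=(3.800, 4.169, 9.514)
largest grid value and its neighbours: y(0.260)=11.42436, y(0.265)=11.43188, y(0.270)=11.42332
parabola through these three points peaks at t≈0.265 with y≈11.43188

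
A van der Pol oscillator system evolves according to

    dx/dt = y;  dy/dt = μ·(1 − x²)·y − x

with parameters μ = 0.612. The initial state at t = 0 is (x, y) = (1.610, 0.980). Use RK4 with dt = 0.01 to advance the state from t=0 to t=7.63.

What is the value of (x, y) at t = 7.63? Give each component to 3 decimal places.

(x, y) = (1.467, -0.989)

t=0.000: state=(1.610, 0.980)
step 1 (dt=0.01): k1=(0.980, -2.565), k2=(0.967, -2.567), k3=(0.967, -2.566), k4=(0.954, -2.568); state += dt/6·(k1+2k2+2k3+k4)
t=0.010: state=(1.620, 0.954)
t=0.020: state=(1.629, 0.929)
t=0.030: state=(1.638, 0.903)
continuing one RK4 step at a time; state shown every 25 steps (Δt=0.25):
t=0.250: state=(1.776, 0.363)
t=0.500: state=(1.803, -0.123)
t=0.750: state=(1.727, -0.467)
t=1.000: state=(1.577, -0.723)
t=1.250: state=(1.368, -0.942)
t=1.500: state=(1.105, -1.166)
t=1.750: state=(0.782, -1.424)
t=2.000: state=(0.390, -1.726)
t=2.250: state=(-0.082, -2.043)
t=2.500: state=(-0.622, -2.238)
t=2.750: state=(-1.170, -2.070)
t=3.000: state=(-1.619, -1.455)
t=3.250: state=(-1.884, -0.676)
t=3.500: state=(-1.970, -0.048)
t=3.750: state=(-1.926, 0.366)
t=4.000: state=(-1.798, 0.640)
t=4.250: state=(-1.612, 0.849)
t=4.500: state=(-1.375, 1.045)
t=4.750: state=(-1.088, 1.262)
t=5.000: state=(-0.740, 1.524)
t=5.250: state=(-0.321, 1.839)
t=5.500: state=(0.180, 2.157)
t=5.750: state=(0.744, 2.305)
t=6.000: state=(1.296, 2.026)
t=6.250: state=(1.719, 1.312)
t=6.500: state=(1.946, 0.522)
t=6.750: state=(1.998, -0.066)
t=7.000: state=(1.931, -0.442)
t=7.250: state=(1.787, -0.692)
t=7.500: state=(1.589, -0.890)
t=7.630: state=(1.467, -0.989)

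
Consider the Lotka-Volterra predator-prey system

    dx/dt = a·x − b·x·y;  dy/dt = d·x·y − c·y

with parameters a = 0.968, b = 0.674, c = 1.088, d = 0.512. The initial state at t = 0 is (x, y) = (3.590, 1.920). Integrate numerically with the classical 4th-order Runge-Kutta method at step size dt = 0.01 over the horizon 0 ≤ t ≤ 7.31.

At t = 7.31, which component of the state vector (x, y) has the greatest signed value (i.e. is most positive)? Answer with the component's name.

largest component: y

t=0.000: state=(3.590, 1.920)
step 1 (dt=0.01): k1=(-1.171, 1.440), k2=(-1.186, 1.440), k3=(-1.186, 1.440), k4=(-1.201, 1.439); state += dt/6·(k1+2k2+2k3+k4)
t=0.010: state=(3.578, 1.934)
t=0.020: state=(3.566, 1.949)
t=0.030: state=(3.554, 1.963)
continuing one RK4 step at a time; state shown every 25 steps (Δt=0.25):
t=0.250: state=(3.212, 2.264)
t=0.500: state=(2.729, 2.525)
t=0.750: state=(2.244, 2.643)
t=1.000: state=(1.832, 2.611)
t=1.250: state=(1.520, 2.463)
t=1.500: state=(1.302, 2.246)
t=1.750: state=(1.159, 2.001)
t=2.000: state=(1.076, 1.758)
t=2.250: state=(1.039, 1.533)
t=2.500: state=(1.040, 1.333)
t=2.750: state=(1.074, 1.163)
t=3.000: state=(1.138, 1.020)
t=3.250: state=(1.234, 0.904)
t=3.500: state=(1.360, 0.813)
t=3.750: state=(1.520, 0.745)
t=4.000: state=(1.715, 0.697)
t=4.250: state=(1.947, 0.671)
t=4.500: state=(2.216, 0.667)
t=4.750: state=(2.519, 0.688)
t=5.000: state=(2.847, 0.739)
t=5.250: state=(3.180, 0.828)
t=5.500: state=(3.485, 0.967)
t=5.750: state=(3.711, 1.169)
t=6.000: state=(3.797, 1.443)
t=6.250: state=(3.690, 1.779)
t=6.500: state=(3.379, 2.135)
t=6.750: state=(2.924, 2.437)
t=7.000: state=(2.429, 2.615)
t=7.250: state=(1.983, 2.640)
t=7.310: state=(1.889, 2.625)
compare at T: x=1.889, y=2.625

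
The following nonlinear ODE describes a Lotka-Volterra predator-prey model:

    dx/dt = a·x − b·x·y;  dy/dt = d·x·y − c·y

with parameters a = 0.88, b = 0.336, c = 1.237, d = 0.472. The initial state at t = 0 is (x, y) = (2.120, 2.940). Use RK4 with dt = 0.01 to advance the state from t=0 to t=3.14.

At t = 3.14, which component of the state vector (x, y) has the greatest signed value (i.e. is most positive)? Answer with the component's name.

t=0.000: state=(2.120, 2.940)
step 1 (dt=0.01): k1=(-0.229, -0.695), k2=(-0.226, -0.696), k3=(-0.226, -0.696), k4=(-0.223, -0.696); state += dt/6·(k1+2k2+2k3+k4)
t=0.010: state=(2.118, 2.933)
t=0.020: state=(2.116, 2.926)
t=0.030: state=(2.113, 2.919)
continuing one RK4 step at a time; state shown every 20 steps (Δt=0.2):
t=0.200: state=(2.085, 2.799)
t=0.400: state=(2.069, 2.659)
t=0.600: state=(2.073, 2.524)
t=0.800: state=(2.095, 2.399)
t=1.000: state=(2.135, 2.287)
t=1.200: state=(2.190, 2.190)
t=1.400: state=(2.261, 2.109)
t=1.600: state=(2.345, 2.047)
t=1.800: state=(2.441, 2.003)
t=2.000: state=(2.546, 1.979)
t=2.200: state=(2.659, 1.975)
t=2.400: state=(2.775, 1.993)
t=2.600: state=(2.890, 2.034)
t=2.800: state=(3.000, 2.097)
t=3.000: state=(3.099, 2.184)
t=3.140: state=(3.158, 2.259)
compare at T: x=3.158, y=2.259

largest component: x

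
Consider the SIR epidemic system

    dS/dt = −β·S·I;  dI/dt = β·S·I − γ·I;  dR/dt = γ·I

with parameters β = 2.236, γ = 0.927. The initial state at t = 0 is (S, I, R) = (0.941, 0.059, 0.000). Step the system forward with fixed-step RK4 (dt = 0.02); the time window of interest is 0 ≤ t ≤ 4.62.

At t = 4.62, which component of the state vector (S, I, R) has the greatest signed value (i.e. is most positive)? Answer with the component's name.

largest component: R

t=0.000: state=(0.941, 0.059, 0.000)
step 1 (dt=0.02): k1=(-0.124, 0.069, 0.055), k2=(-0.125, 0.070, 0.055), k3=(-0.125, 0.070, 0.055), k4=(-0.127, 0.071, 0.056); state += dt/6·(k1+2k2+2k3+k4)
t=0.020: state=(0.938, 0.060, 0.001)
t=0.040: state=(0.936, 0.062, 0.002)
t=0.060: state=(0.933, 0.063, 0.003)
continuing one RK4 step at a time; state shown every 10 steps (Δt=0.2):
t=0.200: state=(0.913, 0.074, 0.012)
t=0.400: state=(0.880, 0.092, 0.028)
t=0.600: state=(0.841, 0.112, 0.047)
t=0.800: state=(0.796, 0.135, 0.070)
t=1.000: state=(0.745, 0.158, 0.097)
t=1.200: state=(0.691, 0.181, 0.128)
t=1.400: state=(0.634, 0.202, 0.164)
t=1.600: state=(0.577, 0.220, 0.203)
t=1.800: state=(0.521, 0.234, 0.245)
t=2.000: state=(0.468, 0.242, 0.289)
t=2.200: state=(0.420, 0.246, 0.335)
t=2.400: state=(0.376, 0.244, 0.380)
t=2.600: state=(0.338, 0.237, 0.425)
t=2.800: state=(0.304, 0.228, 0.468)
t=3.000: state=(0.276, 0.215, 0.509)
t=3.200: state=(0.251, 0.201, 0.548)
t=3.400: state=(0.230, 0.186, 0.584)
t=3.600: state=(0.213, 0.171, 0.617)
t=3.800: state=(0.198, 0.155, 0.647)
t=4.000: state=(0.185, 0.141, 0.674)
t=4.200: state=(0.174, 0.127, 0.699)
t=4.400: state=(0.165, 0.114, 0.721)
t=4.600: state=(0.157, 0.101, 0.741)
t=4.620: state=(0.157, 0.100, 0.743)
compare at T: S=0.157, I=0.100, R=0.743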